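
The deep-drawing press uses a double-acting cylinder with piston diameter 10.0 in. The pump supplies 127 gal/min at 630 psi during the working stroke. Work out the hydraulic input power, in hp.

Hydraulic power = P × Q

W ≈ 46.7 hp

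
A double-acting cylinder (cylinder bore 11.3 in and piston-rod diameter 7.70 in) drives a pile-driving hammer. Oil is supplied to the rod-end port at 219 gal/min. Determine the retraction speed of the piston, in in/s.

v ≈ 15.7 in/s

Rod-side annular area A_ann = π/4 × (11.3² − 7.70²) = 53.72 in^2
Flow into the rod-end port fills the annular volume.
v = Q / A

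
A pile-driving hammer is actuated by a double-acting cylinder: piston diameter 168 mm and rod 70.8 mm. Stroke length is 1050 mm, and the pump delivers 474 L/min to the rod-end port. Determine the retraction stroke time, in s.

Rod-side annular area A_ann = π/4 × (168² − 70.8²) = 18230 mm^2
Swept volume V = A × L; t = V / Q = A·L / Q

t ≈ 2.42 s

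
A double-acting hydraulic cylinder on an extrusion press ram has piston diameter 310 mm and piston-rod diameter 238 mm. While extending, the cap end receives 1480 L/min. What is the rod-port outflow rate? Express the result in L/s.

Q_out ≈ 10.1 L/s

Cap-side area A_cap = π/4 × (310 mm)² = 75480 mm^2
Rod-side annular area A_ann = π/4 × (310² − 238²) = 30990 mm^2
Piston speed v = Q_in/A_cap; rod-end outflow Q_out = v × A_ann = Q_in × A_ann/A_cap.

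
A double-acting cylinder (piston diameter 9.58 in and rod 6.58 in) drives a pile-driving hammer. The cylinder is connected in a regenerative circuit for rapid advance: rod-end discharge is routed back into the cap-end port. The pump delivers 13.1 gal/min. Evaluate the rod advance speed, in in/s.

v ≈ 1.48 in/s

In regeneration the rod-end outflow joins the pump flow into the cap end, so the net volume the pump must supply per unit advance equals the rod cross-section area.
Rod cross-section A_rod = π/4 × (6.58 in)² = 34.00 in^2
v = Q_pump / A_rod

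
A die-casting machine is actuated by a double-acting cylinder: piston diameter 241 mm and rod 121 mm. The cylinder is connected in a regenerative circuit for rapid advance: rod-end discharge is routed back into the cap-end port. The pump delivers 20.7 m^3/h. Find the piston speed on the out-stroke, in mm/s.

v ≈ 500 mm/s

In regeneration the rod-end outflow joins the pump flow into the cap end, so the net volume the pump must supply per unit advance equals the rod cross-section area.
Rod cross-section A_rod = π/4 × (121 mm)² = 11500 mm^2
v = Q_pump / A_rod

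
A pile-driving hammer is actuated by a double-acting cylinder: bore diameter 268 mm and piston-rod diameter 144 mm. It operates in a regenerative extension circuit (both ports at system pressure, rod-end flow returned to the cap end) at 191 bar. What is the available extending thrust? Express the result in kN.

F ≈ 311 kN

With equal pressure on both faces, forces on the annular region cancel; the net push is pressure × rod cross-section.
Rod cross-section A_rod = π/4 × (144 mm)² = 16290 mm^2
F = P × A_rod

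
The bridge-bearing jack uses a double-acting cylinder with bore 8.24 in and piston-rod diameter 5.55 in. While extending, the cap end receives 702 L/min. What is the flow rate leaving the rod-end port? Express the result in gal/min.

Cap-side area A_cap = π/4 × (8.24 in)² = 53.33 in^2
Rod-side annular area A_ann = π/4 × (8.24² − 5.55²) = 29.13 in^2
Piston speed v = Q_in/A_cap; rod-end outflow Q_out = v × A_ann = Q_in × A_ann/A_cap.

Q_out ≈ 101 gal/min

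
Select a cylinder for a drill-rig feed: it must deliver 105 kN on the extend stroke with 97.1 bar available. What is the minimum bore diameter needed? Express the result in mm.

D ≈ 117 mm

Extension force acts on the full piston face: F = P × (π/4)D².
D = √(4F / (πP)) = √(4 × 105 kN / (π × 97.1 bar))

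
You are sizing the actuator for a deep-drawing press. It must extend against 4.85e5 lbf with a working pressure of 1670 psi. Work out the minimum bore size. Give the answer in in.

Extension force acts on the full piston face: F = P × (π/4)D².
D = √(4F / (πP)) = √(4 × 4.85e5 lbf / (π × 1670 psi))

D ≈ 19.2 in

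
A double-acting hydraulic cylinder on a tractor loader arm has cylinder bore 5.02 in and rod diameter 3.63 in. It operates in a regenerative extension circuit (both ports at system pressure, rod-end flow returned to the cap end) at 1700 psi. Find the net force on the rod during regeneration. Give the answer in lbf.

F ≈ 17600 lbf

With equal pressure on both faces, forces on the annular region cancel; the net push is pressure × rod cross-section.
Rod cross-section A_rod = π/4 × (3.63 in)² = 10.35 in^2
F = P × A_rod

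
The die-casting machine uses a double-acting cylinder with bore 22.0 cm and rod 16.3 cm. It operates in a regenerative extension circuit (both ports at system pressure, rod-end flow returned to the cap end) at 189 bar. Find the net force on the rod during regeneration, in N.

With equal pressure on both faces, forces on the annular region cancel; the net push is pressure × rod cross-section.
Rod cross-section A_rod = π/4 × (16.3 cm)² = 208.7 cm^2
F = P × A_rod

F ≈ 3.94e5 N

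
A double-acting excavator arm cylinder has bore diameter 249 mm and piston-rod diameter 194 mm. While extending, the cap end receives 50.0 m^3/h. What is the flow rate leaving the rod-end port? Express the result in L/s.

Q_out ≈ 5.46 L/s

Cap-side area A_cap = π/4 × (249 mm)² = 48700 mm^2
Rod-side annular area A_ann = π/4 × (249² − 194²) = 19140 mm^2
Piston speed v = Q_in/A_cap; rod-end outflow Q_out = v × A_ann = Q_in × A_ann/A_cap.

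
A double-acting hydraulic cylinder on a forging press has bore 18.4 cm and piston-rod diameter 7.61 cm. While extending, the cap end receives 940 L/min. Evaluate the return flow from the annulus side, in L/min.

Q_out ≈ 779 L/min

Cap-side area A_cap = π/4 × (18.4 cm)² = 265.9 cm^2
Rod-side annular area A_ann = π/4 × (18.4² − 7.61²) = 220.4 cm^2
Piston speed v = Q_in/A_cap; rod-end outflow Q_out = v × A_ann = Q_in × A_ann/A_cap.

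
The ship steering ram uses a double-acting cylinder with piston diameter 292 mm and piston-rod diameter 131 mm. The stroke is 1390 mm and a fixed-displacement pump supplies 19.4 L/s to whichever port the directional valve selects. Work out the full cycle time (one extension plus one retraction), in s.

t ≈ 8.63 s

Cap-side area A_cap = π/4 × (292 mm)² = 66970 mm^2
Rod-side annular area A_ann = π/4 × (292² − 131²) = 53490 mm^2
t_ext = A_cap·L/Q = 4.798 s
t_ret = A_ann·L/Q = 3.832 s
t_cycle = t_ext + t_ret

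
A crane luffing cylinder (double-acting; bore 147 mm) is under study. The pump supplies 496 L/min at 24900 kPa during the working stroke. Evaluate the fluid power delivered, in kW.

Hydraulic power = P × Q

W ≈ 206 kW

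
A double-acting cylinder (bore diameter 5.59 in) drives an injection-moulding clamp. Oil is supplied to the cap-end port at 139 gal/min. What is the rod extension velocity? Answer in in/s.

Cap-side area A_cap = π/4 × (5.59 in)² = 24.54 in^2
v = Q / A

v ≈ 21.8 in/s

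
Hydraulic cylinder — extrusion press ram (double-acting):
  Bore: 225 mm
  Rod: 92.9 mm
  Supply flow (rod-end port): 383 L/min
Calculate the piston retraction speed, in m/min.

Rod-side annular area A_ann = π/4 × (225² − 92.9²) = 32980 mm^2
Flow into the rod-end port fills the annular volume.
v = Q / A

v ≈ 11.6 m/min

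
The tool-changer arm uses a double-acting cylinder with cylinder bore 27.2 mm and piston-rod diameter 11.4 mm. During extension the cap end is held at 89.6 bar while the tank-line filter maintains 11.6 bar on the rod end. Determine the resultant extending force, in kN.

F ≈ 4.65 kN

Cap-side area A_cap = π/4 × (27.2 mm)² = 581.1 mm^2
Rod-side annular area A_ann = π/4 × (27.2² − 11.4²) = 479.0 mm^2
Net thrust = P_cap·A_cap − P_rod·A_ann = 5.206 kN − 0.5556 kN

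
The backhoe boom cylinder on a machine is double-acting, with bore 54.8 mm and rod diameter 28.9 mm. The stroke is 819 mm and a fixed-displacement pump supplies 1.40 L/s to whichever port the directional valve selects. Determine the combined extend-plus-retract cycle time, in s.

Cap-side area A_cap = π/4 × (54.8 mm)² = 2359 mm^2
Rod-side annular area A_ann = π/4 × (54.8² − 28.9²) = 1703 mm^2
t_ext = A_cap·L/Q = 1.380 s
t_ret = A_ann·L/Q = 0.9960 s
t_cycle = t_ext + t_ret

t ≈ 2.38 s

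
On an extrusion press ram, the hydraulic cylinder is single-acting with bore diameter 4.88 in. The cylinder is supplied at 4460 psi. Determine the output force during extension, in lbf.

Cap-side area A_cap = π/4 × (4.88 in)² = 18.70 in^2
F = P × A_cap = 4460 psi × A_cap

F ≈ 83400 lbf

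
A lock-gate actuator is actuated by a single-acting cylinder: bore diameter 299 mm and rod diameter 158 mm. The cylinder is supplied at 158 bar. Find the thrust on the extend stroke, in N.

F ≈ 1.11e6 N

Cap-side area A_cap = π/4 × (299 mm)² = 70220 mm^2
F = P × A_cap = 158 bar × A_cap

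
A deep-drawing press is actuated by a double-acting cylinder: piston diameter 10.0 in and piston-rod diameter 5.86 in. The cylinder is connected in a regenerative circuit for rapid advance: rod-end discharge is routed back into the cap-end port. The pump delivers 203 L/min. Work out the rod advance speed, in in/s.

v ≈ 7.66 in/s

In regeneration the rod-end outflow joins the pump flow into the cap end, so the net volume the pump must supply per unit advance equals the rod cross-section area.
Rod cross-section A_rod = π/4 × (5.86 in)² = 26.97 in^2
v = Q_pump / A_rod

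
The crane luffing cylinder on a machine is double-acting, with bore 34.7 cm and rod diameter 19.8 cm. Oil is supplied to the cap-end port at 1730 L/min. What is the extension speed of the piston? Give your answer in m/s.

v ≈ 0.305 m/s

Cap-side area A_cap = π/4 × (34.7 cm)² = 945.7 cm^2
v = Q / A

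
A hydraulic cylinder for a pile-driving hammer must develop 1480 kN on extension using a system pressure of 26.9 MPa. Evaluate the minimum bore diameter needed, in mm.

D ≈ 265 mm

Extension force acts on the full piston face: F = P × (π/4)D².
D = √(4F / (πP)) = √(4 × 1480 kN / (π × 26.9 MPa))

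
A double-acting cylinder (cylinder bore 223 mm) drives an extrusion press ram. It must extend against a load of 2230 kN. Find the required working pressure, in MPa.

P ≈ 57.1 MPa

Cap-side area A_cap = π/4 × (223 mm)² = 39060 mm^2
P = F / A = 2230 kN / A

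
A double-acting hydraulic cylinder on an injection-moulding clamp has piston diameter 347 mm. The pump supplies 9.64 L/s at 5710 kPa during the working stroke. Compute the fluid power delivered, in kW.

W ≈ 55.0 kW

Hydraulic power = P × Q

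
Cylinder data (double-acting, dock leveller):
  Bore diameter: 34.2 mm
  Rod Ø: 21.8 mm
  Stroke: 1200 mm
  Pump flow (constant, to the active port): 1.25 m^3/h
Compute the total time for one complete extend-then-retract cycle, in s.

t ≈ 5.06 s

Cap-side area A_cap = π/4 × (34.2 mm)² = 918.6 mm^2
Rod-side annular area A_ann = π/4 × (34.2² − 21.8²) = 545.4 mm^2
t_ext = A_cap·L/Q = 3.175 s
t_ret = A_ann·L/Q = 1.885 s
t_cycle = t_ext + t_ret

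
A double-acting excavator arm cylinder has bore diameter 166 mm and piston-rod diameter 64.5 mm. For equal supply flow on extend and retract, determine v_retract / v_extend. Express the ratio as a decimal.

v_ret/v_ext ≈ 1.18

Cap-side area A_cap = π/4 × (166 mm)² = 21640 mm^2
Rod-side annular area A_ann = π/4 × (166² − 64.5²) = 18370 mm^2
For equal Q, v ∝ 1/A, so v_ret/v_ext = A_cap/A_ann.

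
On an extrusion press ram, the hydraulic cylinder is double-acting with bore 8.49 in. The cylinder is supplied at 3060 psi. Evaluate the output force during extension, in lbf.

F ≈ 1.73e5 lbf

Cap-side area A_cap = π/4 × (8.49 in)² = 56.61 in^2
F = P × A_cap = 3060 psi × A_cap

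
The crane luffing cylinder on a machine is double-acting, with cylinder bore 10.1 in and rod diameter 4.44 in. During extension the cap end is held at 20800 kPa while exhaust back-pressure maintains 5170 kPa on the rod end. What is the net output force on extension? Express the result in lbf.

Cap-side area A_cap = π/4 × (10.1 in)² = 80.12 in^2
Rod-side annular area A_ann = π/4 × (10.1² − 4.44²) = 64.64 in^2
Net thrust = P_cap·A_cap − P_rod·A_ann = 2.417e5 lbf − 48470 lbf

F ≈ 1.93e5 lbf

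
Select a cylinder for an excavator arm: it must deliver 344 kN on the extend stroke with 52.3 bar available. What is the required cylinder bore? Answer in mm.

Extension force acts on the full piston face: F = P × (π/4)D².
D = √(4F / (πP)) = √(4 × 344 kN / (π × 52.3 bar))

D ≈ 289 mm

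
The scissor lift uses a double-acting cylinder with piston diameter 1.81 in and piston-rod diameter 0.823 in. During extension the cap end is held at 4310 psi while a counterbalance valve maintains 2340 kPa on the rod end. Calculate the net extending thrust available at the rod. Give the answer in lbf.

Cap-side area A_cap = π/4 × (1.81 in)² = 2.573 in^2
Rod-side annular area A_ann = π/4 × (1.81² − 0.823²) = 2.041 in^2
Net thrust = P_cap·A_cap − P_rod·A_ann = 11090 lbf − 692.7 lbf

F ≈ 10400 lbf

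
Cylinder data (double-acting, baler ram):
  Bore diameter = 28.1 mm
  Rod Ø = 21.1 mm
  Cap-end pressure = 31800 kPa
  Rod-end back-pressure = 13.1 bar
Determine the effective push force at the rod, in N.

F ≈ 19400 N

Cap-side area A_cap = π/4 × (28.1 mm)² = 620.2 mm^2
Rod-side annular area A_ann = π/4 × (28.1² − 21.1²) = 270.5 mm^2
Net thrust = P_cap·A_cap − P_rod·A_ann = 19720 N − 354.3 N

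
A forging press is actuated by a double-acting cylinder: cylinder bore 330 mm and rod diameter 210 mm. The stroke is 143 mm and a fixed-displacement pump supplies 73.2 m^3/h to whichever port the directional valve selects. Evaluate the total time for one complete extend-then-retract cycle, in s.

t ≈ 0.959 s

Cap-side area A_cap = π/4 × (330 mm)² = 85530 mm^2
Rod-side annular area A_ann = π/4 × (330² − 210²) = 50890 mm^2
t_ext = A_cap·L/Q = 0.6015 s
t_ret = A_ann·L/Q = 0.3579 s
t_cycle = t_ext + t_ret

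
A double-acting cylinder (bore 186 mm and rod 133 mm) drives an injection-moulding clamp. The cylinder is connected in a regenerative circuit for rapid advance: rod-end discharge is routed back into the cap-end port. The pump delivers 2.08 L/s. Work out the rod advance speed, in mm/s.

In regeneration the rod-end outflow joins the pump flow into the cap end, so the net volume the pump must supply per unit advance equals the rod cross-section area.
Rod cross-section A_rod = π/4 × (133 mm)² = 13890 mm^2
v = Q_pump / A_rod

v ≈ 150 mm/s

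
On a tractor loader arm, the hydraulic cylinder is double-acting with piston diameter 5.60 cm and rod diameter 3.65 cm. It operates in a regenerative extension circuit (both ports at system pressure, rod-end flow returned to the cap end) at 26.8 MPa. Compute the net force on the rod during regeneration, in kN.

F ≈ 28.0 kN

With equal pressure on both faces, forces on the annular region cancel; the net push is pressure × rod cross-section.
Rod cross-section A_rod = π/4 × (3.65 cm)² = 10.46 cm^2
F = P × A_rod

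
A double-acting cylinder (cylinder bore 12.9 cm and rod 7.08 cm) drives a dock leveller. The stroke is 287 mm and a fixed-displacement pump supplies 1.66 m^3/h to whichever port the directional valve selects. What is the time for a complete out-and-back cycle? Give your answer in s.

Cap-side area A_cap = π/4 × (12.9 cm)² = 130.7 cm^2
Rod-side annular area A_ann = π/4 × (12.9² − 7.08²) = 91.33 cm^2
t_ext = A_cap·L/Q = 8.135 s
t_ret = A_ann·L/Q = 5.684 s
t_cycle = t_ext + t_ret

t ≈ 13.8 s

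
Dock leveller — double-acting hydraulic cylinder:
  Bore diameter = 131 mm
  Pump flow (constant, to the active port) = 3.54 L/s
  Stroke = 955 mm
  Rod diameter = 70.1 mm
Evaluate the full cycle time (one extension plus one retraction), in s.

Cap-side area A_cap = π/4 × (131 mm)² = 13480 mm^2
Rod-side annular area A_ann = π/4 × (131² − 70.1²) = 9619 mm^2
t_ext = A_cap·L/Q = 3.636 s
t_ret = A_ann·L/Q = 2.595 s
t_cycle = t_ext + t_ret

t ≈ 6.23 s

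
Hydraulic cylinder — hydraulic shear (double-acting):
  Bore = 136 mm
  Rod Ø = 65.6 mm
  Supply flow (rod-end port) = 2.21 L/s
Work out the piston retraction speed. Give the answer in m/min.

Rod-side annular area A_ann = π/4 × (136² − 65.6²) = 11150 mm^2
Flow into the rod-end port fills the annular volume.
v = Q / A

v ≈ 11.9 m/min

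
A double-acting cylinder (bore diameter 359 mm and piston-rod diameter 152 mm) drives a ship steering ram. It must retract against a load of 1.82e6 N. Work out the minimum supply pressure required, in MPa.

Rod-side annular area A_ann = π/4 × (359² − 152²) = 83080 mm^2
Retraction: pressure acts on the annular area.
P = F / A = 1.82e6 N / A

P ≈ 21.9 MPa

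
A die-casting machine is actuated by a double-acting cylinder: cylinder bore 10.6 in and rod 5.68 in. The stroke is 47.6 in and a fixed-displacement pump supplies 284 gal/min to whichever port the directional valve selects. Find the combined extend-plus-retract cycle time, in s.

Cap-side area A_cap = π/4 × (10.6 in)² = 88.25 in^2
Rod-side annular area A_ann = π/4 × (10.6² − 5.68²) = 62.91 in^2
t_ext = A_cap·L/Q = 3.842 s
t_ret = A_ann·L/Q = 2.739 s
t_cycle = t_ext + t_ret

t ≈ 6.58 s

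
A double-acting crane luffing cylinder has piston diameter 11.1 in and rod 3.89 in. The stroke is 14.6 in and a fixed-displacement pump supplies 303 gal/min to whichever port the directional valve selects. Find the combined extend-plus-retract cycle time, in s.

t ≈ 2.27 s

Cap-side area A_cap = π/4 × (11.1 in)² = 96.77 in^2
Rod-side annular area A_ann = π/4 × (11.1² − 3.89²) = 84.88 in^2
t_ext = A_cap·L/Q = 1.211 s
t_ret = A_ann·L/Q = 1.062 s
t_cycle = t_ext + t_ret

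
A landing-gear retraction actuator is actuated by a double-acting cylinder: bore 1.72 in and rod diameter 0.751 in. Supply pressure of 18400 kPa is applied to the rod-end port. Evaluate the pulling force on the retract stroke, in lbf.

F ≈ 5020 lbf

Rod-side annular area A_ann = π/4 × (1.72² − 0.751²) = 1.881 in^2
On retraction the pressure acts on the annular area (bore minus rod).
F = P × A_ann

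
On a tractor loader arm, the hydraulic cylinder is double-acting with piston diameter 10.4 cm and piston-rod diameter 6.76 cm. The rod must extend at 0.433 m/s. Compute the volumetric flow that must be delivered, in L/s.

Q ≈ 3.68 L/s

Cap-side area A_cap = π/4 × (10.4 cm)² = 84.95 cm^2
Q = A × v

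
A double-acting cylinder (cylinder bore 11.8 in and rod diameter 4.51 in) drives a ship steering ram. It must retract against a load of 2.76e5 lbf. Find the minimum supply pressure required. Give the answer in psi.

Rod-side annular area A_ann = π/4 × (11.8² − 4.51²) = 93.38 in^2
Retraction: pressure acts on the annular area.
P = F / A = 2.76e5 lbf / A

P ≈ 2960 psi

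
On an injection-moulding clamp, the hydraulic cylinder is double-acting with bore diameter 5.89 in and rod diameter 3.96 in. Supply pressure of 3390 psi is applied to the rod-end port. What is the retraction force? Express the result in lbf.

F ≈ 50600 lbf

Rod-side annular area A_ann = π/4 × (5.89² − 3.96²) = 14.93 in^2
On retraction the pressure acts on the annular area (bore minus rod).
F = P × A_ann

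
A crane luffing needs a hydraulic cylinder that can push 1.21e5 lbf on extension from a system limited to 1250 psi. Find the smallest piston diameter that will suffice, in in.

D ≈ 11.1 in

Extension force acts on the full piston face: F = P × (π/4)D².
D = √(4F / (πP)) = √(4 × 1.21e5 lbf / (π × 1250 psi))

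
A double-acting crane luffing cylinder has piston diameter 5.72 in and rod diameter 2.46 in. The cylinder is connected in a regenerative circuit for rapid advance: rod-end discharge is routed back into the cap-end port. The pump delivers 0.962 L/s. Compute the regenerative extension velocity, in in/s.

v ≈ 12.4 in/s

In regeneration the rod-end outflow joins the pump flow into the cap end, so the net volume the pump must supply per unit advance equals the rod cross-section area.
Rod cross-section A_rod = π/4 × (2.46 in)² = 4.753 in^2
v = Q_pump / A_rod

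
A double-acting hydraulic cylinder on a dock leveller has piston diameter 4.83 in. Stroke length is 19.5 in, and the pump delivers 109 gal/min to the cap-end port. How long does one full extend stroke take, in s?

Cap-side area A_cap = π/4 × (4.83 in)² = 18.32 in^2
Swept volume V = A × L; t = V / Q = A·L / Q

t ≈ 0.851 s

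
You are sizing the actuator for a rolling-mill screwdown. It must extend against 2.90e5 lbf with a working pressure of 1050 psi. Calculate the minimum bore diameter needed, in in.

Extension force acts on the full piston face: F = P × (π/4)D².
D = √(4F / (πP)) = √(4 × 2.90e5 lbf / (π × 1050 psi))

D ≈ 18.8 in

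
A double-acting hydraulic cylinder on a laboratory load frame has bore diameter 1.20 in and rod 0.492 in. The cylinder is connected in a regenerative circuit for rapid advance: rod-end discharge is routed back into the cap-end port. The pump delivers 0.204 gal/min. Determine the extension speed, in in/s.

In regeneration the rod-end outflow joins the pump flow into the cap end, so the net volume the pump must supply per unit advance equals the rod cross-section area.
Rod cross-section A_rod = π/4 × (0.492 in)² = 0.1901 in^2
v = Q_pump / A_rod

v ≈ 4.13 in/s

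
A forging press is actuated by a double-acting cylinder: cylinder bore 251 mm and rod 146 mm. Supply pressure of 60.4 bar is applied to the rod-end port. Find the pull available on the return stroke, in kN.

Rod-side annular area A_ann = π/4 × (251² − 146²) = 32740 mm^2
On retraction the pressure acts on the annular area (bore minus rod).
F = P × A_ann

F ≈ 198 kN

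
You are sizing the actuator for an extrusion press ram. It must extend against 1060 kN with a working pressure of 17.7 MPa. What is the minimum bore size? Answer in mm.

D ≈ 276 mm

Extension force acts on the full piston face: F = P × (π/4)D².
D = √(4F / (πP)) = √(4 × 1060 kN / (π × 17.7 MPa))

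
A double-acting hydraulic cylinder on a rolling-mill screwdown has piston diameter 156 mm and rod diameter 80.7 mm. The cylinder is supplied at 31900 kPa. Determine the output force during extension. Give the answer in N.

Cap-side area A_cap = π/4 × (156 mm)² = 19110 mm^2
F = P × A_cap = 31900 kPa × A_cap

F ≈ 6.10e5 N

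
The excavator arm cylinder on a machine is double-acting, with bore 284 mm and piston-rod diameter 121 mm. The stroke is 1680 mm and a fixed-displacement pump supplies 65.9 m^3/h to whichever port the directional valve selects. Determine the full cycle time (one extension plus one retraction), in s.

t ≈ 10.6 s

Cap-side area A_cap = π/4 × (284 mm)² = 63350 mm^2
Rod-side annular area A_ann = π/4 × (284² − 121²) = 51850 mm^2
t_ext = A_cap·L/Q = 5.814 s
t_ret = A_ann·L/Q = 4.758 s
t_cycle = t_ext + t_ret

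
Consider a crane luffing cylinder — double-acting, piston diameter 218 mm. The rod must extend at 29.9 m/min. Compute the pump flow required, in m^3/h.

Cap-side area A_cap = π/4 × (218 mm)² = 37330 mm^2
Q = A × v

Q ≈ 67.0 m^3/h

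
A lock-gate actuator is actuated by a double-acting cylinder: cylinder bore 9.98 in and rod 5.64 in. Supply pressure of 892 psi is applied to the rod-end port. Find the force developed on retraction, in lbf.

F ≈ 47500 lbf

Rod-side annular area A_ann = π/4 × (9.98² − 5.64²) = 53.24 in^2
On retraction the pressure acts on the annular area (bore minus rod).
F = P × A_ann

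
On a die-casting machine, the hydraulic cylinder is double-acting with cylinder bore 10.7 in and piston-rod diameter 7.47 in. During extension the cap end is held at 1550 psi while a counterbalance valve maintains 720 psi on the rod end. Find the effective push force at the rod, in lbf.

F ≈ 1.06e5 lbf

Cap-side area A_cap = π/4 × (10.7 in)² = 89.92 in^2
Rod-side annular area A_ann = π/4 × (10.7² − 7.47²) = 46.09 in^2
Net thrust = P_cap·A_cap − P_rod·A_ann = 1.394e5 lbf − 33190 lbf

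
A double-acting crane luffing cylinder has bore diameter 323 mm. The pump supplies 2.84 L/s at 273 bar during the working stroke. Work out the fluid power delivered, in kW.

Hydraulic power = P × Q

W ≈ 77.5 kW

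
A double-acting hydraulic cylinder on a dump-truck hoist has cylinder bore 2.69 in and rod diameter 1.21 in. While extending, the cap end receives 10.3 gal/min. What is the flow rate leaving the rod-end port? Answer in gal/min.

Q_out ≈ 8.22 gal/min

Cap-side area A_cap = π/4 × (2.69 in)² = 5.683 in^2
Rod-side annular area A_ann = π/4 × (2.69² − 1.21²) = 4.533 in^2
Piston speed v = Q_in/A_cap; rod-end outflow Q_out = v × A_ann = Q_in × A_ann/A_cap.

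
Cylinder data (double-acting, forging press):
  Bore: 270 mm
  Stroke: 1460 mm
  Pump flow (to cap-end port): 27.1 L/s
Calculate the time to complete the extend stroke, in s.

Cap-side area A_cap = π/4 × (270 mm)² = 57260 mm^2
Swept volume V = A × L; t = V / Q = A·L / Q

t ≈ 3.08 s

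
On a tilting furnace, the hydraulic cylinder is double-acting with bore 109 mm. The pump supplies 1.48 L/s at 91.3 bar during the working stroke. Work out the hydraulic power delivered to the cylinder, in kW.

Hydraulic power = P × Q

W ≈ 13.5 kW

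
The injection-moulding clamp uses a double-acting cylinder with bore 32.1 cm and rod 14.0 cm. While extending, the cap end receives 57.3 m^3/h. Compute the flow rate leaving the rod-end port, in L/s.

Cap-side area A_cap = π/4 × (32.1 cm)² = 809.3 cm^2
Rod-side annular area A_ann = π/4 × (32.1² − 14.0²) = 655.3 cm^2
Piston speed v = Q_in/A_cap; rod-end outflow Q_out = v × A_ann = Q_in × A_ann/A_cap.

Q_out ≈ 12.9 L/s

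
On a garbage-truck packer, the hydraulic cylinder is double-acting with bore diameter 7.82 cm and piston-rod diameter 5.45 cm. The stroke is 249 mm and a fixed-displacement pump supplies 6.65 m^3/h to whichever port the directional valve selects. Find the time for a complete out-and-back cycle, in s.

t ≈ 0.980 s

Cap-side area A_cap = π/4 × (7.82 cm)² = 48.03 cm^2
Rod-side annular area A_ann = π/4 × (7.82² − 5.45²) = 24.70 cm^2
t_ext = A_cap·L/Q = 0.6474 s
t_ret = A_ann·L/Q = 0.3330 s
t_cycle = t_ext + t_ret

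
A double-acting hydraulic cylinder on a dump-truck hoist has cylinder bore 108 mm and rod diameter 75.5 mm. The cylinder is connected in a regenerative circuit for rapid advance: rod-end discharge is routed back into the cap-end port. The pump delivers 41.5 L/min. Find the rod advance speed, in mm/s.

v ≈ 154 mm/s

In regeneration the rod-end outflow joins the pump flow into the cap end, so the net volume the pump must supply per unit advance equals the rod cross-section area.
Rod cross-section A_rod = π/4 × (75.5 mm)² = 4477 mm^2
v = Q_pump / A_rod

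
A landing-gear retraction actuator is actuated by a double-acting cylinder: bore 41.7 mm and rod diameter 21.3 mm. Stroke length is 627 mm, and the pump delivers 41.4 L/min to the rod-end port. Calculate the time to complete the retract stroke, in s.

Rod-side annular area A_ann = π/4 × (41.7² − 21.3²) = 1009 mm^2
Swept volume V = A × L; t = V / Q = A·L / Q

t ≈ 0.917 s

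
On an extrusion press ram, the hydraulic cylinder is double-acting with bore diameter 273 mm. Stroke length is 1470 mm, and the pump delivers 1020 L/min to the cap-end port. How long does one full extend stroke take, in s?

t ≈ 5.06 s

Cap-side area A_cap = π/4 × (273 mm)² = 58530 mm^2
Swept volume V = A × L; t = V / Q = A·L / Q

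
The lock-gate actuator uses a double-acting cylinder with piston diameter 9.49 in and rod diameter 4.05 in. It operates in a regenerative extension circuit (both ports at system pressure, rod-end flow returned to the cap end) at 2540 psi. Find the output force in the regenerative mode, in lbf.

F ≈ 32700 lbf

With equal pressure on both faces, forces on the annular region cancel; the net push is pressure × rod cross-section.
Rod cross-section A_rod = π/4 × (4.05 in)² = 12.88 in^2
F = P × A_rod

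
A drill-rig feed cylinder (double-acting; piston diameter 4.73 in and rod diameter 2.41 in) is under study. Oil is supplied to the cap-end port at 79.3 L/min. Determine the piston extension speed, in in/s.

Cap-side area A_cap = π/4 × (4.73 in)² = 17.57 in^2
v = Q / A

v ≈ 4.59 in/s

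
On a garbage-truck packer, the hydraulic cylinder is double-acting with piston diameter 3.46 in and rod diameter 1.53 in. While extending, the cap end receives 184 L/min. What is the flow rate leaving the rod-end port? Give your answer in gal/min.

Q_out ≈ 39.1 gal/min

Cap-side area A_cap = π/4 × (3.46 in)² = 9.402 in^2
Rod-side annular area A_ann = π/4 × (3.46² − 1.53²) = 7.564 in^2
Piston speed v = Q_in/A_cap; rod-end outflow Q_out = v × A_ann = Q_in × A_ann/A_cap.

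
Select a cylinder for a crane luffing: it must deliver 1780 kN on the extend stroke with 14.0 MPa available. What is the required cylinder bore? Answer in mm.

D ≈ 402 mm

Extension force acts on the full piston face: F = P × (π/4)D².
D = √(4F / (πP)) = √(4 × 1780 kN / (π × 14.0 MPa))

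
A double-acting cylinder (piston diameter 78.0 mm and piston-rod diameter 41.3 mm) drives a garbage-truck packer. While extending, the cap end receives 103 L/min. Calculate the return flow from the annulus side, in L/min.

Q_out ≈ 74.1 L/min

Cap-side area A_cap = π/4 × (78.0 mm)² = 4778 mm^2
Rod-side annular area A_ann = π/4 × (78.0² − 41.3²) = 3439 mm^2
Piston speed v = Q_in/A_cap; rod-end outflow Q_out = v × A_ann = Q_in × A_ann/A_cap.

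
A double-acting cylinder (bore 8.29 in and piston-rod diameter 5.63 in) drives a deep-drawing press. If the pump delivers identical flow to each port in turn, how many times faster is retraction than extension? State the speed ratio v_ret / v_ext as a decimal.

Cap-side area A_cap = π/4 × (8.29 in)² = 53.98 in^2
Rod-side annular area A_ann = π/4 × (8.29² − 5.63²) = 29.08 in^2
For equal Q, v ∝ 1/A, so v_ret/v_ext = A_cap/A_ann.

v_ret/v_ext ≈ 1.86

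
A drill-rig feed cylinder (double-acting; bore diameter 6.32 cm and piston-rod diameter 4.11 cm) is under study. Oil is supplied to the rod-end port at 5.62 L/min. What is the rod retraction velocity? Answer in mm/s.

Rod-side annular area A_ann = π/4 × (6.32² − 4.11²) = 18.10 cm^2
Flow into the rod-end port fills the annular volume.
v = Q / A

v ≈ 51.7 mm/s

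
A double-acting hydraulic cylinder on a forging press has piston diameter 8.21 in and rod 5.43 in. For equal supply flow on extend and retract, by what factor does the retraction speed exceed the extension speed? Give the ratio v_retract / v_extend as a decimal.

Cap-side area A_cap = π/4 × (8.21 in)² = 52.94 in^2
Rod-side annular area A_ann = π/4 × (8.21² − 5.43²) = 29.78 in^2
For equal Q, v ∝ 1/A, so v_ret/v_ext = A_cap/A_ann.

v_ret/v_ext ≈ 1.78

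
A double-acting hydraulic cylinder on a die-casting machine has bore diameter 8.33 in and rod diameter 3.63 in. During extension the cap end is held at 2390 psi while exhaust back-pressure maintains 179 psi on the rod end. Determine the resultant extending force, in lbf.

Cap-side area A_cap = π/4 × (8.33 in)² = 54.50 in^2
Rod-side annular area A_ann = π/4 × (8.33² − 3.63²) = 44.15 in^2
Net thrust = P_cap·A_cap − P_rod·A_ann = 1.303e5 lbf − 7903 lbf

F ≈ 1.22e5 lbf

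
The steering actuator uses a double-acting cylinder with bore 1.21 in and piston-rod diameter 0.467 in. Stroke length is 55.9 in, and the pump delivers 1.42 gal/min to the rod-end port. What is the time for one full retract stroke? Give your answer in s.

t ≈ 10.0 s

Rod-side annular area A_ann = π/4 × (1.21² − 0.467²) = 0.9786 in^2
Swept volume V = A × L; t = V / Q = A·L / Q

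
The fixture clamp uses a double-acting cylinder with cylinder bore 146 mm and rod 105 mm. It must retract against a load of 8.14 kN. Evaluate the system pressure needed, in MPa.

P ≈ 1.01 MPa

Rod-side annular area A_ann = π/4 × (146² − 105²) = 8083 mm^2
Retraction: pressure acts on the annular area.
P = F / A = 8.14 kN / A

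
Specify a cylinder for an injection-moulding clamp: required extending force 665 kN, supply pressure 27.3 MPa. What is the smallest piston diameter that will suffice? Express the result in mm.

D ≈ 176 mm

Extension force acts on the full piston face: F = P × (π/4)D².
D = √(4F / (πP)) = √(4 × 665 kN / (π × 27.3 MPa))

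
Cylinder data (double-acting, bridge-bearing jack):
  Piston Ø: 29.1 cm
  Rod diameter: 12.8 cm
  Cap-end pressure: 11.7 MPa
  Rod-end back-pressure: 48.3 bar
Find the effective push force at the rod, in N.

Cap-side area A_cap = π/4 × (29.1 cm)² = 665.1 cm^2
Rod-side annular area A_ann = π/4 × (29.1² − 12.8²) = 536.4 cm^2
Net thrust = P_cap·A_cap − P_rod·A_ann = 7.781e5 N − 2.591e5 N

F ≈ 5.19e5 N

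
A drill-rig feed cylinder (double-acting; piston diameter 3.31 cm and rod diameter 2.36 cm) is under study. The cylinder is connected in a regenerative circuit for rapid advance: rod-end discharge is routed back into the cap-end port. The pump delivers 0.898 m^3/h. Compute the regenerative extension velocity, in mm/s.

In regeneration the rod-end outflow joins the pump flow into the cap end, so the net volume the pump must supply per unit advance equals the rod cross-section area.
Rod cross-section A_rod = π/4 × (2.36 cm)² = 4.374 cm^2
v = Q_pump / A_rod

v ≈ 570 mm/s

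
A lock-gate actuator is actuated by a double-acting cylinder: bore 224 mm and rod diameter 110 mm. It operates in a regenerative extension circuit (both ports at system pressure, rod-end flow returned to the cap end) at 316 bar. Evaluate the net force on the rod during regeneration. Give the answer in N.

With equal pressure on both faces, forces on the annular region cancel; the net push is pressure × rod cross-section.
Rod cross-section A_rod = π/4 × (110 mm)² = 9503 mm^2
F = P × A_rod

F ≈ 3.00e5 N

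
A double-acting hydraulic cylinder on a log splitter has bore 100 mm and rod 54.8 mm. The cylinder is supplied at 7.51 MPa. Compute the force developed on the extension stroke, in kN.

F ≈ 59.0 kN

Cap-side area A_cap = π/4 × (100 mm)² = 7854 mm^2
F = P × A_cap = 7.51 MPa × A_cap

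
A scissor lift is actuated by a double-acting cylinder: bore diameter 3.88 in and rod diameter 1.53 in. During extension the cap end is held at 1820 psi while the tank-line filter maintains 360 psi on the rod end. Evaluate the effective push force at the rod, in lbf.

F ≈ 17900 lbf

Cap-side area A_cap = π/4 × (3.88 in)² = 11.82 in^2
Rod-side annular area A_ann = π/4 × (3.88² − 1.53²) = 9.985 in^2
Net thrust = P_cap·A_cap − P_rod·A_ann = 21520 lbf − 3595 lbf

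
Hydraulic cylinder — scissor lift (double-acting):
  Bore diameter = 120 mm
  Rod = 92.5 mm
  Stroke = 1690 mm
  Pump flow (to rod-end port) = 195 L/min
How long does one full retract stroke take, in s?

Rod-side annular area A_ann = π/4 × (120² − 92.5²) = 4590 mm^2
Swept volume V = A × L; t = V / Q = A·L / Q

t ≈ 2.39 s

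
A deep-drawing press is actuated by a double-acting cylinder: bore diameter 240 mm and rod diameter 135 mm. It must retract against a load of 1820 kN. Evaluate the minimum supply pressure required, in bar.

Rod-side annular area A_ann = π/4 × (240² − 135²) = 30930 mm^2
Retraction: pressure acts on the annular area.
P = F / A = 1820 kN / A

P ≈ 589 bar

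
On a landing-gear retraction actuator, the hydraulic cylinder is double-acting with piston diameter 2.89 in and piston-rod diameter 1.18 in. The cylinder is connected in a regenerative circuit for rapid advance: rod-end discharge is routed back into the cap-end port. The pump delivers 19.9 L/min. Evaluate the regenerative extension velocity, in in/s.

In regeneration the rod-end outflow joins the pump flow into the cap end, so the net volume the pump must supply per unit advance equals the rod cross-section area.
Rod cross-section A_rod = π/4 × (1.18 in)² = 1.094 in^2
v = Q_pump / A_rod

v ≈ 18.5 in/s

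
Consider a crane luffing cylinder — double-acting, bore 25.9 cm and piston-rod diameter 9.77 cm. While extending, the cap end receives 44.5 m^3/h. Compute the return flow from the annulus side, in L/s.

Cap-side area A_cap = π/4 × (25.9 cm)² = 526.9 cm^2
Rod-side annular area A_ann = π/4 × (25.9² − 9.77²) = 451.9 cm^2
Piston speed v = Q_in/A_cap; rod-end outflow Q_out = v × A_ann = Q_in × A_ann/A_cap.

Q_out ≈ 10.6 L/s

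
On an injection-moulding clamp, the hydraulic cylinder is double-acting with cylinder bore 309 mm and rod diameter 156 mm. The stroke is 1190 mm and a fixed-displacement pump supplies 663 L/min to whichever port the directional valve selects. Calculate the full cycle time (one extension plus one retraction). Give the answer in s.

t ≈ 14.1 s

Cap-side area A_cap = π/4 × (309 mm)² = 74990 mm^2
Rod-side annular area A_ann = π/4 × (309² − 156²) = 55880 mm^2
t_ext = A_cap·L/Q = 8.076 s
t_ret = A_ann·L/Q = 6.018 s
t_cycle = t_ext + t_ret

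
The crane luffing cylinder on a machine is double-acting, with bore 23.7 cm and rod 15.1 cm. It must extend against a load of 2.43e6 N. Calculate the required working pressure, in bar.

Cap-side area A_cap = π/4 × (23.7 cm)² = 441.2 cm^2
P = F / A = 2.43e6 N / A

P ≈ 551 bar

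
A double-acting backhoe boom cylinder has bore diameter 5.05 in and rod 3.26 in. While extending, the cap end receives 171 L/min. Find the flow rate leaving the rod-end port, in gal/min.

Cap-side area A_cap = π/4 × (5.05 in)² = 20.03 in^2
Rod-side annular area A_ann = π/4 × (5.05² − 3.26²) = 11.68 in^2
Piston speed v = Q_in/A_cap; rod-end outflow Q_out = v × A_ann = Q_in × A_ann/A_cap.

Q_out ≈ 26.3 gal/min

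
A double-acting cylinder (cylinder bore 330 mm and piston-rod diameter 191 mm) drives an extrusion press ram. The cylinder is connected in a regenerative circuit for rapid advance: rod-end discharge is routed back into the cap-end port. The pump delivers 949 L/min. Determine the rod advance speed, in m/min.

v ≈ 33.1 m/min

In regeneration the rod-end outflow joins the pump flow into the cap end, so the net volume the pump must supply per unit advance equals the rod cross-section area.
Rod cross-section A_rod = π/4 × (191 mm)² = 28650 mm^2
v = Q_pump / A_rod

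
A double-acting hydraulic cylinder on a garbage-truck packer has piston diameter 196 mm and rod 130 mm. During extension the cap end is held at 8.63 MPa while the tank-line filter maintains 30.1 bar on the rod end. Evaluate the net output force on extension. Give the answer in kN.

F ≈ 210 kN

Cap-side area A_cap = π/4 × (196 mm)² = 30170 mm^2
Rod-side annular area A_ann = π/4 × (196² − 130²) = 16900 mm^2
Net thrust = P_cap·A_cap − P_rod·A_ann = 260.4 kN − 50.86 kN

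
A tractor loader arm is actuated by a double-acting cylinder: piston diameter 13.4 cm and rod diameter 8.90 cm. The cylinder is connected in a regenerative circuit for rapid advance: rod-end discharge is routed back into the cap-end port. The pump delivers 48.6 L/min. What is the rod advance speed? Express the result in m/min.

v ≈ 7.81 m/min

In regeneration the rod-end outflow joins the pump flow into the cap end, so the net volume the pump must supply per unit advance equals the rod cross-section area.
Rod cross-section A_rod = π/4 × (8.90 cm)² = 62.21 cm^2
v = Q_pump / A_rod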